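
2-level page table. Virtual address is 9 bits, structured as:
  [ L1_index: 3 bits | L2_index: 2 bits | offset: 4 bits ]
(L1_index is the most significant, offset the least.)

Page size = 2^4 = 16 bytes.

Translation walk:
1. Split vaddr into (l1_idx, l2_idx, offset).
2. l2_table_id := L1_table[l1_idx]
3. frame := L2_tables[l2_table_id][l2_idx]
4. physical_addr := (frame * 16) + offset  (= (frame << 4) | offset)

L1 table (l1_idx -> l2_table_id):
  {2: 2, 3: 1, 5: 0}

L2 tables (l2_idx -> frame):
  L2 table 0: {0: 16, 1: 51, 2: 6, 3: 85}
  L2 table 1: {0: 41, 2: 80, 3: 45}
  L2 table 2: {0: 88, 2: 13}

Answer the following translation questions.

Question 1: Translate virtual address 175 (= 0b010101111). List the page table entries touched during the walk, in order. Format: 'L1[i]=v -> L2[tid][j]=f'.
vaddr = 175 = 0b010101111
Split: l1_idx=2, l2_idx=2, offset=15

Answer: L1[2]=2 -> L2[2][2]=13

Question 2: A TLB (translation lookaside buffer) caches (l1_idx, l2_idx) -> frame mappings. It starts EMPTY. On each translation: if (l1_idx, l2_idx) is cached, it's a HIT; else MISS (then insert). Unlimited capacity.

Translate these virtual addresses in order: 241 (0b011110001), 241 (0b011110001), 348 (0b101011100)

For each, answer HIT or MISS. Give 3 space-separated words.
vaddr=241: (3,3) not in TLB -> MISS, insert
vaddr=241: (3,3) in TLB -> HIT
vaddr=348: (5,1) not in TLB -> MISS, insert

Answer: MISS HIT MISS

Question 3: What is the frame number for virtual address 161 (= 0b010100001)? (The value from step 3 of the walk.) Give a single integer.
Answer: 13

Derivation:
vaddr = 161: l1_idx=2, l2_idx=2
L1[2] = 2; L2[2][2] = 13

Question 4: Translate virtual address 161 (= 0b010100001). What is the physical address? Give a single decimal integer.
Answer: 209

Derivation:
vaddr = 161 = 0b010100001
Split: l1_idx=2, l2_idx=2, offset=1
L1[2] = 2
L2[2][2] = 13
paddr = 13 * 16 + 1 = 209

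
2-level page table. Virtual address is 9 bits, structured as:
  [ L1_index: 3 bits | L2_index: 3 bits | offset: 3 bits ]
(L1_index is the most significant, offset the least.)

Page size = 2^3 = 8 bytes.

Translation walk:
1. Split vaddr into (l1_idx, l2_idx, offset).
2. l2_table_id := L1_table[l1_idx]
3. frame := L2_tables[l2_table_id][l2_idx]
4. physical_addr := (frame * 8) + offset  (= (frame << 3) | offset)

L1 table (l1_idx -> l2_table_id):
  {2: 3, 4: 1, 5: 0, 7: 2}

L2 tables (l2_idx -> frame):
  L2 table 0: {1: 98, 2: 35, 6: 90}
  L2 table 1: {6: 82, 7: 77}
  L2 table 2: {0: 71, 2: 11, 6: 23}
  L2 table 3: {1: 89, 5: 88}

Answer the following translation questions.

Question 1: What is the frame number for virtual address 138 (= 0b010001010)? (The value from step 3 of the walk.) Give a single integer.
vaddr = 138: l1_idx=2, l2_idx=1
L1[2] = 3; L2[3][1] = 89

Answer: 89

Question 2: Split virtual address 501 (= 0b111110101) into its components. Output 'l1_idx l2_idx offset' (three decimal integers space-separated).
Answer: 7 6 5

Derivation:
vaddr = 501 = 0b111110101
  top 3 bits -> l1_idx = 7
  next 3 bits -> l2_idx = 6
  bottom 3 bits -> offset = 5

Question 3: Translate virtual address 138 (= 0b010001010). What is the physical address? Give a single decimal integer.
vaddr = 138 = 0b010001010
Split: l1_idx=2, l2_idx=1, offset=2
L1[2] = 3
L2[3][1] = 89
paddr = 89 * 8 + 2 = 714

Answer: 714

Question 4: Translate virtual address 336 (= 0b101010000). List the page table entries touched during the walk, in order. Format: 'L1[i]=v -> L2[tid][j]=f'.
Answer: L1[5]=0 -> L2[0][2]=35

Derivation:
vaddr = 336 = 0b101010000
Split: l1_idx=5, l2_idx=2, offset=0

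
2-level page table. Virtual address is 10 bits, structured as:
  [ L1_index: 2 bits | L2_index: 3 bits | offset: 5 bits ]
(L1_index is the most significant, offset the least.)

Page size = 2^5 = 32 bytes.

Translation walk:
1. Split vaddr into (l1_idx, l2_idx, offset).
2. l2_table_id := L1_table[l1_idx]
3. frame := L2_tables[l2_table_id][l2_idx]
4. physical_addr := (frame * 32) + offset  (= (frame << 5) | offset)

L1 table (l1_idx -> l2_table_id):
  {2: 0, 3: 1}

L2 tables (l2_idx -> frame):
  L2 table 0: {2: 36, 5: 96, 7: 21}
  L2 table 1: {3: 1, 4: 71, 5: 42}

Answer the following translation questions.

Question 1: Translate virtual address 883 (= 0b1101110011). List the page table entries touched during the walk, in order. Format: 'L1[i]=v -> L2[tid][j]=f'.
Answer: L1[3]=1 -> L2[1][3]=1

Derivation:
vaddr = 883 = 0b1101110011
Split: l1_idx=3, l2_idx=3, offset=19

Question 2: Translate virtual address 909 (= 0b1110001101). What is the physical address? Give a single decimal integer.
Answer: 2285

Derivation:
vaddr = 909 = 0b1110001101
Split: l1_idx=3, l2_idx=4, offset=13
L1[3] = 1
L2[1][4] = 71
paddr = 71 * 32 + 13 = 2285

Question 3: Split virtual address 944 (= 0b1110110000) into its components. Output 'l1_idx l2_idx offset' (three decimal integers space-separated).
vaddr = 944 = 0b1110110000
  top 2 bits -> l1_idx = 3
  next 3 bits -> l2_idx = 5
  bottom 5 bits -> offset = 16

Answer: 3 5 16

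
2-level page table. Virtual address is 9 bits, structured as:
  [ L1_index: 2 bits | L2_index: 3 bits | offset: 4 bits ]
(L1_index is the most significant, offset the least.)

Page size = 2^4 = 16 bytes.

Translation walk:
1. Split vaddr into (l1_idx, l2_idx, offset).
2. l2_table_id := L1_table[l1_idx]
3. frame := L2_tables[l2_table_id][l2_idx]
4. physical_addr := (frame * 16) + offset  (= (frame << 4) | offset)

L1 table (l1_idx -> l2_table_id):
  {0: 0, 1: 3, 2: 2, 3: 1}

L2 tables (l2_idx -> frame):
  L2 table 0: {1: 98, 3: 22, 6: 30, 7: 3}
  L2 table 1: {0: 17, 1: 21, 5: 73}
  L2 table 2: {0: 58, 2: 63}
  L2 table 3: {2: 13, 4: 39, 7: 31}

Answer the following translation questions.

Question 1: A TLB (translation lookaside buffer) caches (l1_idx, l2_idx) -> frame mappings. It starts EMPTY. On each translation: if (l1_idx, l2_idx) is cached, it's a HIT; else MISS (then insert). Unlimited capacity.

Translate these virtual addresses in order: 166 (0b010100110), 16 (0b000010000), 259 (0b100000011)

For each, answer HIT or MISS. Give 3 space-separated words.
Answer: MISS MISS MISS

Derivation:
vaddr=166: (1,2) not in TLB -> MISS, insert
vaddr=16: (0,1) not in TLB -> MISS, insert
vaddr=259: (2,0) not in TLB -> MISS, insert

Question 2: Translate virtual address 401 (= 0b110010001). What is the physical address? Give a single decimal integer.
vaddr = 401 = 0b110010001
Split: l1_idx=3, l2_idx=1, offset=1
L1[3] = 1
L2[1][1] = 21
paddr = 21 * 16 + 1 = 337

Answer: 337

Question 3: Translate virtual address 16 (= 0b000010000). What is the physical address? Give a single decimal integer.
Answer: 1568

Derivation:
vaddr = 16 = 0b000010000
Split: l1_idx=0, l2_idx=1, offset=0
L1[0] = 0
L2[0][1] = 98
paddr = 98 * 16 + 0 = 1568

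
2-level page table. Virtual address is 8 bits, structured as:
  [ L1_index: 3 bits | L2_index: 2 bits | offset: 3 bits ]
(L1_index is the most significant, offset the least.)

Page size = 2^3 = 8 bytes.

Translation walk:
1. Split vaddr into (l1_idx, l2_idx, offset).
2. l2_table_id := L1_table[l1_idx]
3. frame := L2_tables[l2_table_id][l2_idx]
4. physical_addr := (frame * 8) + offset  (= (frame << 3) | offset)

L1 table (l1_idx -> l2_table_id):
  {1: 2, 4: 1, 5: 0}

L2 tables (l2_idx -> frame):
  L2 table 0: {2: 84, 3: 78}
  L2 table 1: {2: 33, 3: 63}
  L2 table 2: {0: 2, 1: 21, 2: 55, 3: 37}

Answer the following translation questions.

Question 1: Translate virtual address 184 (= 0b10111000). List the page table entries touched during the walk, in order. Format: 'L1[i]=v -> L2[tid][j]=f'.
Answer: L1[5]=0 -> L2[0][3]=78

Derivation:
vaddr = 184 = 0b10111000
Split: l1_idx=5, l2_idx=3, offset=0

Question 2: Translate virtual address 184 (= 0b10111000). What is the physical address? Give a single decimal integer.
Answer: 624

Derivation:
vaddr = 184 = 0b10111000
Split: l1_idx=5, l2_idx=3, offset=0
L1[5] = 0
L2[0][3] = 78
paddr = 78 * 8 + 0 = 624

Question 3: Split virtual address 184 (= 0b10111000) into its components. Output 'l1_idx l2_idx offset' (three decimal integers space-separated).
vaddr = 184 = 0b10111000
  top 3 bits -> l1_idx = 5
  next 2 bits -> l2_idx = 3
  bottom 3 bits -> offset = 0

Answer: 5 3 0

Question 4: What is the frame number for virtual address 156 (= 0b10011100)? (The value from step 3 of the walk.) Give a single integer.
Answer: 63

Derivation:
vaddr = 156: l1_idx=4, l2_idx=3
L1[4] = 1; L2[1][3] = 63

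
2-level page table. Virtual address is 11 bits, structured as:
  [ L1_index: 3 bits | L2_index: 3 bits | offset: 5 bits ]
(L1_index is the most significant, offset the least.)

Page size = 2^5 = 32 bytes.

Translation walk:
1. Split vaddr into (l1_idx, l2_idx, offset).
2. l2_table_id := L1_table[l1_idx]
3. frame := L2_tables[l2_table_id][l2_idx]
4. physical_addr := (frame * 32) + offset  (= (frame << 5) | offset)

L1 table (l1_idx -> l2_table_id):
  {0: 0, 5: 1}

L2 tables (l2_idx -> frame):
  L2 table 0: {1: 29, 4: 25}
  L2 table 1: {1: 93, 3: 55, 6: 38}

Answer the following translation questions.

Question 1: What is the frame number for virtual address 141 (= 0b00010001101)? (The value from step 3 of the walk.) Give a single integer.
vaddr = 141: l1_idx=0, l2_idx=4
L1[0] = 0; L2[0][4] = 25

Answer: 25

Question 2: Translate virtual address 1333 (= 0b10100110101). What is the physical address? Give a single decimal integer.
Answer: 2997

Derivation:
vaddr = 1333 = 0b10100110101
Split: l1_idx=5, l2_idx=1, offset=21
L1[5] = 1
L2[1][1] = 93
paddr = 93 * 32 + 21 = 2997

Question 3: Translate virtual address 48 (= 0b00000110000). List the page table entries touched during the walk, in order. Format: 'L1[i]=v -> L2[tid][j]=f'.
vaddr = 48 = 0b00000110000
Split: l1_idx=0, l2_idx=1, offset=16

Answer: L1[0]=0 -> L2[0][1]=29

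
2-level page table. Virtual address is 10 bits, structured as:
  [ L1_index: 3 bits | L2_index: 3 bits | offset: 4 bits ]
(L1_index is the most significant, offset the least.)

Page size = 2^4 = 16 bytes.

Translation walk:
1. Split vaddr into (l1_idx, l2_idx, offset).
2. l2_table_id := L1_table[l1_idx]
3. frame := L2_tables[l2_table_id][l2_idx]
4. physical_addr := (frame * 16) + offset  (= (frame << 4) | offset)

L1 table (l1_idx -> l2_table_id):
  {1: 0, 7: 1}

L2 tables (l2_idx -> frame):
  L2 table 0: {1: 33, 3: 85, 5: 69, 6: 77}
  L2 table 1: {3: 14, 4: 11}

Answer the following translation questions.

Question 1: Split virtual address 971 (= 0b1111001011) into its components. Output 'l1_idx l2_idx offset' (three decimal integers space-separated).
vaddr = 971 = 0b1111001011
  top 3 bits -> l1_idx = 7
  next 3 bits -> l2_idx = 4
  bottom 4 bits -> offset = 11

Answer: 7 4 11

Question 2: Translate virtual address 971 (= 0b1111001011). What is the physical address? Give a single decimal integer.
Answer: 187

Derivation:
vaddr = 971 = 0b1111001011
Split: l1_idx=7, l2_idx=4, offset=11
L1[7] = 1
L2[1][4] = 11
paddr = 11 * 16 + 11 = 187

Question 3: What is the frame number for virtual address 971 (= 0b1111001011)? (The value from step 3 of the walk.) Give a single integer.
Answer: 11

Derivation:
vaddr = 971: l1_idx=7, l2_idx=4
L1[7] = 1; L2[1][4] = 11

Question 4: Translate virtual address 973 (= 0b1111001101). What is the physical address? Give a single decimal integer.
vaddr = 973 = 0b1111001101
Split: l1_idx=7, l2_idx=4, offset=13
L1[7] = 1
L2[1][4] = 11
paddr = 11 * 16 + 13 = 189

Answer: 189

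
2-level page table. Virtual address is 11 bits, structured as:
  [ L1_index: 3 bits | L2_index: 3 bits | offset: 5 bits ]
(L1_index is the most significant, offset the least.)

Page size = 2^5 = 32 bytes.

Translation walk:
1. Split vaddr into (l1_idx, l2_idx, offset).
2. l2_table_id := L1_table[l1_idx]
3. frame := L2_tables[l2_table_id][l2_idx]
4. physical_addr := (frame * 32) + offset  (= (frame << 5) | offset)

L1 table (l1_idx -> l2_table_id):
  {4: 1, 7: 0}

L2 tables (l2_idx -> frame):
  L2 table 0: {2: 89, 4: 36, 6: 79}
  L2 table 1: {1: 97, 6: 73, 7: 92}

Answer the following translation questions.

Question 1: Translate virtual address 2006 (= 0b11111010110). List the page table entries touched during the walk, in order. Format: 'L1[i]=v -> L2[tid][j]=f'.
Answer: L1[7]=0 -> L2[0][6]=79

Derivation:
vaddr = 2006 = 0b11111010110
Split: l1_idx=7, l2_idx=6, offset=22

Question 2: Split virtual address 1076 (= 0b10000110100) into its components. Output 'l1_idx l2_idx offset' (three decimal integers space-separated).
vaddr = 1076 = 0b10000110100
  top 3 bits -> l1_idx = 4
  next 3 bits -> l2_idx = 1
  bottom 5 bits -> offset = 20

Answer: 4 1 20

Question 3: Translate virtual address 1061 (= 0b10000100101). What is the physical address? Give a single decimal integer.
Answer: 3109

Derivation:
vaddr = 1061 = 0b10000100101
Split: l1_idx=4, l2_idx=1, offset=5
L1[4] = 1
L2[1][1] = 97
paddr = 97 * 32 + 5 = 3109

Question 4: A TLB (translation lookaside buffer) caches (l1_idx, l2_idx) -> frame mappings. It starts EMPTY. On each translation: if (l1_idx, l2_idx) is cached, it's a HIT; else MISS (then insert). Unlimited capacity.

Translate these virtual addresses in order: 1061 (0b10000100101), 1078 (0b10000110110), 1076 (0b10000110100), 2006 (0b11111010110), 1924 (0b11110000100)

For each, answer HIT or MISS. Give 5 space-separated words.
vaddr=1061: (4,1) not in TLB -> MISS, insert
vaddr=1078: (4,1) in TLB -> HIT
vaddr=1076: (4,1) in TLB -> HIT
vaddr=2006: (7,6) not in TLB -> MISS, insert
vaddr=1924: (7,4) not in TLB -> MISS, insert

Answer: MISS HIT HIT MISS MISS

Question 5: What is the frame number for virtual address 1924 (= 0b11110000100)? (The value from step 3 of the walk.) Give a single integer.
Answer: 36

Derivation:
vaddr = 1924: l1_idx=7, l2_idx=4
L1[7] = 0; L2[0][4] = 36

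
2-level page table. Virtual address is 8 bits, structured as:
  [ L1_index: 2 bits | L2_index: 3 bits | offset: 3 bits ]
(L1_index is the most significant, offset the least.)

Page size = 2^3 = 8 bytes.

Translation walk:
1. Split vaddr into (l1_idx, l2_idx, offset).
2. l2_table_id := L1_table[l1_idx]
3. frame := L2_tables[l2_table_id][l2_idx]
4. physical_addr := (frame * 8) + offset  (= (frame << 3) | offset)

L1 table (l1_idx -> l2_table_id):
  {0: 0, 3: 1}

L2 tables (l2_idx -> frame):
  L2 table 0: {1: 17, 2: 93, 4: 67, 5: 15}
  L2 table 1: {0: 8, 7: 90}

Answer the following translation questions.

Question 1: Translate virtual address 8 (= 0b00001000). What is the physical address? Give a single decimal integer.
Answer: 136

Derivation:
vaddr = 8 = 0b00001000
Split: l1_idx=0, l2_idx=1, offset=0
L1[0] = 0
L2[0][1] = 17
paddr = 17 * 8 + 0 = 136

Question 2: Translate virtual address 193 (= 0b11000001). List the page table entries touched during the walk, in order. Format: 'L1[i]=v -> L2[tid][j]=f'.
vaddr = 193 = 0b11000001
Split: l1_idx=3, l2_idx=0, offset=1

Answer: L1[3]=1 -> L2[1][0]=8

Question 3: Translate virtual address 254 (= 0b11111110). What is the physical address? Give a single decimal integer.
vaddr = 254 = 0b11111110
Split: l1_idx=3, l2_idx=7, offset=6
L1[3] = 1
L2[1][7] = 90
paddr = 90 * 8 + 6 = 726

Answer: 726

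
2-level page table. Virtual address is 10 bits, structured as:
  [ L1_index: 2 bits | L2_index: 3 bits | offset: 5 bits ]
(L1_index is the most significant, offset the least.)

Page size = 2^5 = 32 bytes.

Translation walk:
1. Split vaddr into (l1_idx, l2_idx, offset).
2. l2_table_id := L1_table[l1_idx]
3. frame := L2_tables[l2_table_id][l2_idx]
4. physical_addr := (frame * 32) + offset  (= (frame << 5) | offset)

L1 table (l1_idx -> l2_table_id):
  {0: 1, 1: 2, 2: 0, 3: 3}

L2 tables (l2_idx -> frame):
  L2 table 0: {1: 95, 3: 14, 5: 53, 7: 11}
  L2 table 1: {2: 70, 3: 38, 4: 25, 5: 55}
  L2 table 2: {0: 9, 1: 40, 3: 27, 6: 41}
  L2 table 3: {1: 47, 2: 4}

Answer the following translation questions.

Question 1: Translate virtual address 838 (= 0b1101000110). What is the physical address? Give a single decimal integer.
vaddr = 838 = 0b1101000110
Split: l1_idx=3, l2_idx=2, offset=6
L1[3] = 3
L2[3][2] = 4
paddr = 4 * 32 + 6 = 134

Answer: 134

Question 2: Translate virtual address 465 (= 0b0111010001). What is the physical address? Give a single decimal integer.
vaddr = 465 = 0b0111010001
Split: l1_idx=1, l2_idx=6, offset=17
L1[1] = 2
L2[2][6] = 41
paddr = 41 * 32 + 17 = 1329

Answer: 1329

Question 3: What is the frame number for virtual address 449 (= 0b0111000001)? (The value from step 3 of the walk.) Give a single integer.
Answer: 41

Derivation:
vaddr = 449: l1_idx=1, l2_idx=6
L1[1] = 2; L2[2][6] = 41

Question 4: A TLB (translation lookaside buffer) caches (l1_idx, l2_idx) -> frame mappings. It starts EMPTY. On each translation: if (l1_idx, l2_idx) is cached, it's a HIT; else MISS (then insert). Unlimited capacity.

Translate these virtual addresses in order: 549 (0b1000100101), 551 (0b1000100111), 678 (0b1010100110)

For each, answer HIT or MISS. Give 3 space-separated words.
Answer: MISS HIT MISS

Derivation:
vaddr=549: (2,1) not in TLB -> MISS, insert
vaddr=551: (2,1) in TLB -> HIT
vaddr=678: (2,5) not in TLB -> MISS, insert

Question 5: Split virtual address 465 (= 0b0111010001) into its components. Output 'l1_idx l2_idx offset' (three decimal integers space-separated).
Answer: 1 6 17

Derivation:
vaddr = 465 = 0b0111010001
  top 2 bits -> l1_idx = 1
  next 3 bits -> l2_idx = 6
  bottom 5 bits -> offset = 17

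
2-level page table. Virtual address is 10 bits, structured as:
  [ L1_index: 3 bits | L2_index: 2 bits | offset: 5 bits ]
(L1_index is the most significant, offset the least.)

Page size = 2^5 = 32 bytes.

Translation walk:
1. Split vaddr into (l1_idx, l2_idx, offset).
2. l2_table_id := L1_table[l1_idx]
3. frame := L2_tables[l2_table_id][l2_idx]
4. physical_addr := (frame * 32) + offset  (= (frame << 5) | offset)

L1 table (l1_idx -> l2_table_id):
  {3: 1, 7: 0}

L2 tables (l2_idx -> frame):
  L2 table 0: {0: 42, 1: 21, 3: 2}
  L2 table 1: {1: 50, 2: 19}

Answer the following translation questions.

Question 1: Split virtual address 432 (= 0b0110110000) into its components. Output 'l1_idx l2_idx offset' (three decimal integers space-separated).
Answer: 3 1 16

Derivation:
vaddr = 432 = 0b0110110000
  top 3 bits -> l1_idx = 3
  next 2 bits -> l2_idx = 1
  bottom 5 bits -> offset = 16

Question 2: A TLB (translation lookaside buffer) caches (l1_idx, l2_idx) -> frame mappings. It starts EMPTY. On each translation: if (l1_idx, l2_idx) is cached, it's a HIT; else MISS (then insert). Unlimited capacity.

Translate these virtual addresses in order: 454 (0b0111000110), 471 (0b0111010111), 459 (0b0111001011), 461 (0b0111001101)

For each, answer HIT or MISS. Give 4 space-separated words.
Answer: MISS HIT HIT HIT

Derivation:
vaddr=454: (3,2) not in TLB -> MISS, insert
vaddr=471: (3,2) in TLB -> HIT
vaddr=459: (3,2) in TLB -> HIT
vaddr=461: (3,2) in TLB -> HIT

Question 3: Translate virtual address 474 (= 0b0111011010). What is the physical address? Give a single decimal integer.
Answer: 634

Derivation:
vaddr = 474 = 0b0111011010
Split: l1_idx=3, l2_idx=2, offset=26
L1[3] = 1
L2[1][2] = 19
paddr = 19 * 32 + 26 = 634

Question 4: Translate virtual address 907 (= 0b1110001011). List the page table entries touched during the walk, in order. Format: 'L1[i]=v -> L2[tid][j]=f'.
vaddr = 907 = 0b1110001011
Split: l1_idx=7, l2_idx=0, offset=11

Answer: L1[7]=0 -> L2[0][0]=42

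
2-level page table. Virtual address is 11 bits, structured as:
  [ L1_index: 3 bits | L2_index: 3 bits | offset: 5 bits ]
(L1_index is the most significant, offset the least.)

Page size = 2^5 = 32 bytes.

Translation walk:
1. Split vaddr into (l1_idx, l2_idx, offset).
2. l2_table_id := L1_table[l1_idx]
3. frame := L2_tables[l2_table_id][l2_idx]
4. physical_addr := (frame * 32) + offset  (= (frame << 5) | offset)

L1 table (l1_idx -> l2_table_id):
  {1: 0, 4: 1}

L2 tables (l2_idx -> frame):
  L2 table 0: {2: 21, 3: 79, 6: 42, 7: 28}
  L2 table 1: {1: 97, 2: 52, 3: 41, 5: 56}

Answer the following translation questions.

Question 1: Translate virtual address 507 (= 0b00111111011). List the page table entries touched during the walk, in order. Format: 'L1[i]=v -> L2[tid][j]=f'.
Answer: L1[1]=0 -> L2[0][7]=28

Derivation:
vaddr = 507 = 0b00111111011
Split: l1_idx=1, l2_idx=7, offset=27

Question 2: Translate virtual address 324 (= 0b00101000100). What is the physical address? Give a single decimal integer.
Answer: 676

Derivation:
vaddr = 324 = 0b00101000100
Split: l1_idx=1, l2_idx=2, offset=4
L1[1] = 0
L2[0][2] = 21
paddr = 21 * 32 + 4 = 676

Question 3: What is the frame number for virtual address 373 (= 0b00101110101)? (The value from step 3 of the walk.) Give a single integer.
vaddr = 373: l1_idx=1, l2_idx=3
L1[1] = 0; L2[0][3] = 79

Answer: 79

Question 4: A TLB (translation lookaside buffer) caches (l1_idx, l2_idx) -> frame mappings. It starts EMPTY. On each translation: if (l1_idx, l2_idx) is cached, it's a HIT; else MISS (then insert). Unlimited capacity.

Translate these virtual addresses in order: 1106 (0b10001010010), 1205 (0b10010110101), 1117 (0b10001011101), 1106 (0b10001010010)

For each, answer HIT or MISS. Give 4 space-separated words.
Answer: MISS MISS HIT HIT

Derivation:
vaddr=1106: (4,2) not in TLB -> MISS, insert
vaddr=1205: (4,5) not in TLB -> MISS, insert
vaddr=1117: (4,2) in TLB -> HIT
vaddr=1106: (4,2) in TLB -> HIT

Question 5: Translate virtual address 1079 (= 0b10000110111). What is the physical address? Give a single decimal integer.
vaddr = 1079 = 0b10000110111
Split: l1_idx=4, l2_idx=1, offset=23
L1[4] = 1
L2[1][1] = 97
paddr = 97 * 32 + 23 = 3127

Answer: 3127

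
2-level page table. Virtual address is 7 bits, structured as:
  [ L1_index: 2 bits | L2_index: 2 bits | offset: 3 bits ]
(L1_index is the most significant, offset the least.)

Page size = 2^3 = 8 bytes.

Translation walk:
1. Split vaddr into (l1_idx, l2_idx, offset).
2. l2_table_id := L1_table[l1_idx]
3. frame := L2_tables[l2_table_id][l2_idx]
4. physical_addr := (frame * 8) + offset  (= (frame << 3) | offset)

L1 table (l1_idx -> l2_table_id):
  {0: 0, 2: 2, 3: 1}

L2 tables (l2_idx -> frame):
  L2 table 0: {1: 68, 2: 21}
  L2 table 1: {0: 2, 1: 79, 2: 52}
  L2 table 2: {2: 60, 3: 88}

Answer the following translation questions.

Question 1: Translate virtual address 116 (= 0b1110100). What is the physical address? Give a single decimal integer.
vaddr = 116 = 0b1110100
Split: l1_idx=3, l2_idx=2, offset=4
L1[3] = 1
L2[1][2] = 52
paddr = 52 * 8 + 4 = 420

Answer: 420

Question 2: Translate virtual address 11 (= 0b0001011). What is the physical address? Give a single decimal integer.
Answer: 547

Derivation:
vaddr = 11 = 0b0001011
Split: l1_idx=0, l2_idx=1, offset=3
L1[0] = 0
L2[0][1] = 68
paddr = 68 * 8 + 3 = 547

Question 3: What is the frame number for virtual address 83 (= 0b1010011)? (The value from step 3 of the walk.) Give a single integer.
vaddr = 83: l1_idx=2, l2_idx=2
L1[2] = 2; L2[2][2] = 60

Answer: 60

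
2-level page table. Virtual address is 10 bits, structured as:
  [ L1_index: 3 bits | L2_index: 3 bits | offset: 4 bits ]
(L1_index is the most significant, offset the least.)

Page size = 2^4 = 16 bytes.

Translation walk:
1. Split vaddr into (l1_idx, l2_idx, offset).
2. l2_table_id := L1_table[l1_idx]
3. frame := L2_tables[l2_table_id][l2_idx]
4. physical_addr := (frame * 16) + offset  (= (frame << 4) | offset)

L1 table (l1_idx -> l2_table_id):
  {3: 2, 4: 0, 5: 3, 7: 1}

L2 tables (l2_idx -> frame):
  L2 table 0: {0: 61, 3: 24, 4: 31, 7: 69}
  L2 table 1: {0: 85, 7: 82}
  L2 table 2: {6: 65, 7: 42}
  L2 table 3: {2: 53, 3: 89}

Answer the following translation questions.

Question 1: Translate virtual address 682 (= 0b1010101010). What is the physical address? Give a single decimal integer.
Answer: 858

Derivation:
vaddr = 682 = 0b1010101010
Split: l1_idx=5, l2_idx=2, offset=10
L1[5] = 3
L2[3][2] = 53
paddr = 53 * 16 + 10 = 858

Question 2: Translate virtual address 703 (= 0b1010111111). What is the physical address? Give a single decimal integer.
vaddr = 703 = 0b1010111111
Split: l1_idx=5, l2_idx=3, offset=15
L1[5] = 3
L2[3][3] = 89
paddr = 89 * 16 + 15 = 1439

Answer: 1439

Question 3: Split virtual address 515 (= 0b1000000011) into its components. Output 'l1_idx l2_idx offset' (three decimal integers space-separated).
vaddr = 515 = 0b1000000011
  top 3 bits -> l1_idx = 4
  next 3 bits -> l2_idx = 0
  bottom 4 bits -> offset = 3

Answer: 4 0 3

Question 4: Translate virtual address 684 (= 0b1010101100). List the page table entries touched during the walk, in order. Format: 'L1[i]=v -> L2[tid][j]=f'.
Answer: L1[5]=3 -> L2[3][2]=53

Derivation:
vaddr = 684 = 0b1010101100
Split: l1_idx=5, l2_idx=2, offset=12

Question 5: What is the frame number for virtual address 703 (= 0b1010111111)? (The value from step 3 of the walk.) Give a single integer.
vaddr = 703: l1_idx=5, l2_idx=3
L1[5] = 3; L2[3][3] = 89

Answer: 89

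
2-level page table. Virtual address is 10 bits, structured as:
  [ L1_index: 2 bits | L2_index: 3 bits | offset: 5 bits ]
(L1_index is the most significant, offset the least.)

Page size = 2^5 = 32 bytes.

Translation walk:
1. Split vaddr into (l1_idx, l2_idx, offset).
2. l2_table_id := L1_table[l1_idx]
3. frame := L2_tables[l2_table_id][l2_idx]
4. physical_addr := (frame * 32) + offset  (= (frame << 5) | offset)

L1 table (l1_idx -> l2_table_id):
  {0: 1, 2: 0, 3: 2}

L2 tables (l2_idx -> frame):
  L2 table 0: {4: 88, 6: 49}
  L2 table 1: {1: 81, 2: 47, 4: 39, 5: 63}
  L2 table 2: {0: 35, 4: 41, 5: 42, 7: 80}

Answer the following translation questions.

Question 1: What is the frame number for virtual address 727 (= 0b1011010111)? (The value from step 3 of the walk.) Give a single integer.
vaddr = 727: l1_idx=2, l2_idx=6
L1[2] = 0; L2[0][6] = 49

Answer: 49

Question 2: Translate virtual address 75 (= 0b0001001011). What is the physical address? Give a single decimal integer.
vaddr = 75 = 0b0001001011
Split: l1_idx=0, l2_idx=2, offset=11
L1[0] = 1
L2[1][2] = 47
paddr = 47 * 32 + 11 = 1515

Answer: 1515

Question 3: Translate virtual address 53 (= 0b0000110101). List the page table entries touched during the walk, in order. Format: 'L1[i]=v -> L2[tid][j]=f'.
Answer: L1[0]=1 -> L2[1][1]=81

Derivation:
vaddr = 53 = 0b0000110101
Split: l1_idx=0, l2_idx=1, offset=21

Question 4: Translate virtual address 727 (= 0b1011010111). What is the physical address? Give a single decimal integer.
vaddr = 727 = 0b1011010111
Split: l1_idx=2, l2_idx=6, offset=23
L1[2] = 0
L2[0][6] = 49
paddr = 49 * 32 + 23 = 1591

Answer: 1591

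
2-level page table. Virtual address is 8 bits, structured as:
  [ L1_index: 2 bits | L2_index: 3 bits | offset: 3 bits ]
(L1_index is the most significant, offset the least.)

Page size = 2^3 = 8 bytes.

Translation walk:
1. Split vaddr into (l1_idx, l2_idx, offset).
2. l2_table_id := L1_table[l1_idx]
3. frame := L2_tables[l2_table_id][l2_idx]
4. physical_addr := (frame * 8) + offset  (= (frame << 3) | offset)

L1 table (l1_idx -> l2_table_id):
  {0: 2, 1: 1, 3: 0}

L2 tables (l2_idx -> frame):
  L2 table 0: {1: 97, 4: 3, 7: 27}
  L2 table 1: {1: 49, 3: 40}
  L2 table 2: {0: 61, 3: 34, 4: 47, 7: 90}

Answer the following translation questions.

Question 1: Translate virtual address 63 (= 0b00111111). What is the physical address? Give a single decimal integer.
Answer: 727

Derivation:
vaddr = 63 = 0b00111111
Split: l1_idx=0, l2_idx=7, offset=7
L1[0] = 2
L2[2][7] = 90
paddr = 90 * 8 + 7 = 727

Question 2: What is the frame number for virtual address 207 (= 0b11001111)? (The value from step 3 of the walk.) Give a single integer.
Answer: 97

Derivation:
vaddr = 207: l1_idx=3, l2_idx=1
L1[3] = 0; L2[0][1] = 97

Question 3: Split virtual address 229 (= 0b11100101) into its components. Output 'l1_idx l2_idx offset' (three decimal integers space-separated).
vaddr = 229 = 0b11100101
  top 2 bits -> l1_idx = 3
  next 3 bits -> l2_idx = 4
  bottom 3 bits -> offset = 5

Answer: 3 4 5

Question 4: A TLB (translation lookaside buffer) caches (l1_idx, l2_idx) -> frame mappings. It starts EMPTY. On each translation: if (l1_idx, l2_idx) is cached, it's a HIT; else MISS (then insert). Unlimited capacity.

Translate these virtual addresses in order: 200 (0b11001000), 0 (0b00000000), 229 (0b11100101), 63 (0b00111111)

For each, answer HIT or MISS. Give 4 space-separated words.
vaddr=200: (3,1) not in TLB -> MISS, insert
vaddr=0: (0,0) not in TLB -> MISS, insert
vaddr=229: (3,4) not in TLB -> MISS, insert
vaddr=63: (0,7) not in TLB -> MISS, insert

Answer: MISS MISS MISS MISS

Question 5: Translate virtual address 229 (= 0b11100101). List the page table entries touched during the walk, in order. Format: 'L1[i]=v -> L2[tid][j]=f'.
Answer: L1[3]=0 -> L2[0][4]=3

Derivation:
vaddr = 229 = 0b11100101
Split: l1_idx=3, l2_idx=4, offset=5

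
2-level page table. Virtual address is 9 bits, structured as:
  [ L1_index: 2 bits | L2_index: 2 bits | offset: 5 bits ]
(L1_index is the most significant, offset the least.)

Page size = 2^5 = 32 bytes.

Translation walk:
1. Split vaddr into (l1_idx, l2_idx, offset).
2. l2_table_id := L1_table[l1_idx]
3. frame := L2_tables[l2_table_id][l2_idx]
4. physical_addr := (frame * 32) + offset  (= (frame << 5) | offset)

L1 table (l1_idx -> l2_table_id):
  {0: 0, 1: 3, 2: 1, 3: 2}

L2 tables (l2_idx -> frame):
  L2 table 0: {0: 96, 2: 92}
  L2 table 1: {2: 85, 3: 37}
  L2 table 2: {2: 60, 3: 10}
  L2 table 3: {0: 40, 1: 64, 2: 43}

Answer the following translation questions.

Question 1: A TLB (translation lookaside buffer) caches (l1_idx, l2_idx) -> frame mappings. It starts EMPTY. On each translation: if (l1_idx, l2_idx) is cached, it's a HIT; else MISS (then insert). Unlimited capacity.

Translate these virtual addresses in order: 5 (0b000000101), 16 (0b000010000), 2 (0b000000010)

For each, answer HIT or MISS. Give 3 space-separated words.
vaddr=5: (0,0) not in TLB -> MISS, insert
vaddr=16: (0,0) in TLB -> HIT
vaddr=2: (0,0) in TLB -> HIT

Answer: MISS HIT HIT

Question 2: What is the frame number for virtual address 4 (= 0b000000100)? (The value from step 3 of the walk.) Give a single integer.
vaddr = 4: l1_idx=0, l2_idx=0
L1[0] = 0; L2[0][0] = 96

Answer: 96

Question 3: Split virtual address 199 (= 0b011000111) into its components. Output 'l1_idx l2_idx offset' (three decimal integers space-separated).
vaddr = 199 = 0b011000111
  top 2 bits -> l1_idx = 1
  next 2 bits -> l2_idx = 2
  bottom 5 bits -> offset = 7

Answer: 1 2 7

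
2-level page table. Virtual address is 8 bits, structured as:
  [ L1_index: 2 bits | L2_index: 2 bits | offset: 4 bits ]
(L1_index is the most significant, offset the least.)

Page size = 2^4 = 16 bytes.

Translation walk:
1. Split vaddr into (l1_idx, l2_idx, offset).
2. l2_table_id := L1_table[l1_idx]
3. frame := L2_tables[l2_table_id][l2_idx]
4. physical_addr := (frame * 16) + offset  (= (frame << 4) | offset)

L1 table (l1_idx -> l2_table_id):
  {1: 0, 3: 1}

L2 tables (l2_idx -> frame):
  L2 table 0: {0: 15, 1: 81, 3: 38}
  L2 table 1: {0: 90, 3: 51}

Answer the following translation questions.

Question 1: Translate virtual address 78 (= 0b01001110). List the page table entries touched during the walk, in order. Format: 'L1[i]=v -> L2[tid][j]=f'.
Answer: L1[1]=0 -> L2[0][0]=15

Derivation:
vaddr = 78 = 0b01001110
Split: l1_idx=1, l2_idx=0, offset=14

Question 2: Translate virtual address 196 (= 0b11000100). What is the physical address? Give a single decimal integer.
Answer: 1444

Derivation:
vaddr = 196 = 0b11000100
Split: l1_idx=3, l2_idx=0, offset=4
L1[3] = 1
L2[1][0] = 90
paddr = 90 * 16 + 4 = 1444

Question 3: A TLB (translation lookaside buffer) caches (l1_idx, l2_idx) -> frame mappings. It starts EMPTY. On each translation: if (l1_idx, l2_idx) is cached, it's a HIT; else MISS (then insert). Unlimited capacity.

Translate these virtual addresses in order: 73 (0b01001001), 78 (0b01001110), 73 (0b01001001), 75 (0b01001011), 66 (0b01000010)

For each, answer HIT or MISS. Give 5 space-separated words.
vaddr=73: (1,0) not in TLB -> MISS, insert
vaddr=78: (1,0) in TLB -> HIT
vaddr=73: (1,0) in TLB -> HIT
vaddr=75: (1,0) in TLB -> HIT
vaddr=66: (1,0) in TLB -> HIT

Answer: MISS HIT HIT HIT HIT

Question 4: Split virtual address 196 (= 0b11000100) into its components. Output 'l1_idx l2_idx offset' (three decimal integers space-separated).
vaddr = 196 = 0b11000100
  top 2 bits -> l1_idx = 3
  next 2 bits -> l2_idx = 0
  bottom 4 bits -> offset = 4

Answer: 3 0 4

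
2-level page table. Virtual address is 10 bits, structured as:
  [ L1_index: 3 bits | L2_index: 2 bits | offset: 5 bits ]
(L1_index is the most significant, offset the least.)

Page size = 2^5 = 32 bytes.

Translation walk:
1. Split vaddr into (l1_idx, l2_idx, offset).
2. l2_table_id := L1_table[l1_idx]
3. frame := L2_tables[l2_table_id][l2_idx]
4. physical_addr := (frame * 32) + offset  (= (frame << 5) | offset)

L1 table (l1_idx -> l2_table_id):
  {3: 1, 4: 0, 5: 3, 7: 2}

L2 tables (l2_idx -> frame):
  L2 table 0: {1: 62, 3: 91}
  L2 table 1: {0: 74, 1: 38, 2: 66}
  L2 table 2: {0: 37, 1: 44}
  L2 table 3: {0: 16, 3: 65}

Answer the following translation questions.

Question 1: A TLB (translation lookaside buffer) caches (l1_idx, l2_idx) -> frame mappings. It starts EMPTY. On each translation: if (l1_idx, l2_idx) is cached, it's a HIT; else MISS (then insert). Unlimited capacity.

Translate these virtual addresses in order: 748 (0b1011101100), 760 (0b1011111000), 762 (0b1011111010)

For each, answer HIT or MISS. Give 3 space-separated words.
vaddr=748: (5,3) not in TLB -> MISS, insert
vaddr=760: (5,3) in TLB -> HIT
vaddr=762: (5,3) in TLB -> HIT

Answer: MISS HIT HIT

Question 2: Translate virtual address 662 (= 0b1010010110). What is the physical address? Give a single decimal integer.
Answer: 534

Derivation:
vaddr = 662 = 0b1010010110
Split: l1_idx=5, l2_idx=0, offset=22
L1[5] = 3
L2[3][0] = 16
paddr = 16 * 32 + 22 = 534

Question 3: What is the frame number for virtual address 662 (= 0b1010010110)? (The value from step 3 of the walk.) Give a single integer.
vaddr = 662: l1_idx=5, l2_idx=0
L1[5] = 3; L2[3][0] = 16

Answer: 16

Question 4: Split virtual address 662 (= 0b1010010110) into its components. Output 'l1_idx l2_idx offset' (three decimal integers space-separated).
vaddr = 662 = 0b1010010110
  top 3 bits -> l1_idx = 5
  next 2 bits -> l2_idx = 0
  bottom 5 bits -> offset = 22

Answer: 5 0 22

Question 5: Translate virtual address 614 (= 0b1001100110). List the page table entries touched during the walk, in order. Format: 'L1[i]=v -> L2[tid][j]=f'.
Answer: L1[4]=0 -> L2[0][3]=91

Derivation:
vaddr = 614 = 0b1001100110
Split: l1_idx=4, l2_idx=3, offset=6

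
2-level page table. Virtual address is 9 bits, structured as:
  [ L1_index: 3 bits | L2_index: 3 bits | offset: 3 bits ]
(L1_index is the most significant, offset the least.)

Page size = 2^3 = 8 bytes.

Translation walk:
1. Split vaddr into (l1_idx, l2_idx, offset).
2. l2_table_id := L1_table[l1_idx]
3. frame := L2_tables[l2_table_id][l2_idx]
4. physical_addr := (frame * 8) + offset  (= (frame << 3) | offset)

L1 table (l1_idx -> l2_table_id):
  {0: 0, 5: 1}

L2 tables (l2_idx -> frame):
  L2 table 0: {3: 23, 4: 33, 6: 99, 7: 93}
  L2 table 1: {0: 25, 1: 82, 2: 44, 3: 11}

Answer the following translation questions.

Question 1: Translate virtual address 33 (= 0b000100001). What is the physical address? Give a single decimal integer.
vaddr = 33 = 0b000100001
Split: l1_idx=0, l2_idx=4, offset=1
L1[0] = 0
L2[0][4] = 33
paddr = 33 * 8 + 1 = 265

Answer: 265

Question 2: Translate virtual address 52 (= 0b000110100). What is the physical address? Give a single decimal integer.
Answer: 796

Derivation:
vaddr = 52 = 0b000110100
Split: l1_idx=0, l2_idx=6, offset=4
L1[0] = 0
L2[0][6] = 99
paddr = 99 * 8 + 4 = 796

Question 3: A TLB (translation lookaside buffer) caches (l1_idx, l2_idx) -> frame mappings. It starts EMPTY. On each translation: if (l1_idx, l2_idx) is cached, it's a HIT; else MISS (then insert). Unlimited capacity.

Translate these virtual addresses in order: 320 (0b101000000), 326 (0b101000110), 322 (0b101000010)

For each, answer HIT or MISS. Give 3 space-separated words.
Answer: MISS HIT HIT

Derivation:
vaddr=320: (5,0) not in TLB -> MISS, insert
vaddr=326: (5,0) in TLB -> HIT
vaddr=322: (5,0) in TLB -> HIT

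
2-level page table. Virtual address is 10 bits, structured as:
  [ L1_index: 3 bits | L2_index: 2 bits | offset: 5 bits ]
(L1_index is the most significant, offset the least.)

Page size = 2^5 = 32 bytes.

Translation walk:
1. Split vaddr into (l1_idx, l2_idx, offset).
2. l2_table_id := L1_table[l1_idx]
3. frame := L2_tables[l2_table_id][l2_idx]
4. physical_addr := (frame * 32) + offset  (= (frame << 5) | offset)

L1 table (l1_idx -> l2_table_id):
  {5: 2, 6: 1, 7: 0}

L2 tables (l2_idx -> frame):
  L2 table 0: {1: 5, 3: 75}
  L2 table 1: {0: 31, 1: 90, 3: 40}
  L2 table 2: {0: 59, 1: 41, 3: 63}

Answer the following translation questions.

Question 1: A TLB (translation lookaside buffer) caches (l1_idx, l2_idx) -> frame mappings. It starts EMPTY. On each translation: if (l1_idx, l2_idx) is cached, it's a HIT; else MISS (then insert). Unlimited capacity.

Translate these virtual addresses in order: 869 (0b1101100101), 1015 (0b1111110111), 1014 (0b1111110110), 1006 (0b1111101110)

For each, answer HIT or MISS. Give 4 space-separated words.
Answer: MISS MISS HIT HIT

Derivation:
vaddr=869: (6,3) not in TLB -> MISS, insert
vaddr=1015: (7,3) not in TLB -> MISS, insert
vaddr=1014: (7,3) in TLB -> HIT
vaddr=1006: (7,3) in TLB -> HIT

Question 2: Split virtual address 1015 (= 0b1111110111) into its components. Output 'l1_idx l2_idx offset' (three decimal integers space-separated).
vaddr = 1015 = 0b1111110111
  top 3 bits -> l1_idx = 7
  next 2 bits -> l2_idx = 3
  bottom 5 bits -> offset = 23

Answer: 7 3 23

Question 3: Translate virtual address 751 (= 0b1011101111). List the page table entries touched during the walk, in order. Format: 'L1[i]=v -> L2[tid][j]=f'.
Answer: L1[5]=2 -> L2[2][3]=63

Derivation:
vaddr = 751 = 0b1011101111
Split: l1_idx=5, l2_idx=3, offset=15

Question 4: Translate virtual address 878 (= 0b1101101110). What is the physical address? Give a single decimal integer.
vaddr = 878 = 0b1101101110
Split: l1_idx=6, l2_idx=3, offset=14
L1[6] = 1
L2[1][3] = 40
paddr = 40 * 32 + 14 = 1294

Answer: 1294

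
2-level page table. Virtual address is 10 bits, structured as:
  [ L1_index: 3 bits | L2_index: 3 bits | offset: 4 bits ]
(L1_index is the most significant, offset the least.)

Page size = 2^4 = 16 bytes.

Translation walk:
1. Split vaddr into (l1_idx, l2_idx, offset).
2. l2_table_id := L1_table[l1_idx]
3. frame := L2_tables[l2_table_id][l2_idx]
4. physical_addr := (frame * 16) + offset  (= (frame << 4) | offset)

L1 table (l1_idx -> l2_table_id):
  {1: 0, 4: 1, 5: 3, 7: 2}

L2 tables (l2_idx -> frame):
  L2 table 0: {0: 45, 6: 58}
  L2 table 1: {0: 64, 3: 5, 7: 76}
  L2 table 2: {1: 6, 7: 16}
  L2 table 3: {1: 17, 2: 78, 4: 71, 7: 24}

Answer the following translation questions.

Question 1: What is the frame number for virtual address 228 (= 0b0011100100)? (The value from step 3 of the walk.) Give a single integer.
vaddr = 228: l1_idx=1, l2_idx=6
L1[1] = 0; L2[0][6] = 58

Answer: 58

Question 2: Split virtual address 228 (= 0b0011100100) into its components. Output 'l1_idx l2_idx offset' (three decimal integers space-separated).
Answer: 1 6 4

Derivation:
vaddr = 228 = 0b0011100100
  top 3 bits -> l1_idx = 1
  next 3 bits -> l2_idx = 6
  bottom 4 bits -> offset = 4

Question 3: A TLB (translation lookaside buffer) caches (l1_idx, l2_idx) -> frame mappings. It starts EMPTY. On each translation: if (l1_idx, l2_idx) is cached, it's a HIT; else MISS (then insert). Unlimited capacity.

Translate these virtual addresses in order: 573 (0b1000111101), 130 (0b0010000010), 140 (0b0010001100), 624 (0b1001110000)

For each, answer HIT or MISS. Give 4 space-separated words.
Answer: MISS MISS HIT MISS

Derivation:
vaddr=573: (4,3) not in TLB -> MISS, insert
vaddr=130: (1,0) not in TLB -> MISS, insert
vaddr=140: (1,0) in TLB -> HIT
vaddr=624: (4,7) not in TLB -> MISS, insert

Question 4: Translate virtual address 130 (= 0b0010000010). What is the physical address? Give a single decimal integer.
Answer: 722

Derivation:
vaddr = 130 = 0b0010000010
Split: l1_idx=1, l2_idx=0, offset=2
L1[1] = 0
L2[0][0] = 45
paddr = 45 * 16 + 2 = 722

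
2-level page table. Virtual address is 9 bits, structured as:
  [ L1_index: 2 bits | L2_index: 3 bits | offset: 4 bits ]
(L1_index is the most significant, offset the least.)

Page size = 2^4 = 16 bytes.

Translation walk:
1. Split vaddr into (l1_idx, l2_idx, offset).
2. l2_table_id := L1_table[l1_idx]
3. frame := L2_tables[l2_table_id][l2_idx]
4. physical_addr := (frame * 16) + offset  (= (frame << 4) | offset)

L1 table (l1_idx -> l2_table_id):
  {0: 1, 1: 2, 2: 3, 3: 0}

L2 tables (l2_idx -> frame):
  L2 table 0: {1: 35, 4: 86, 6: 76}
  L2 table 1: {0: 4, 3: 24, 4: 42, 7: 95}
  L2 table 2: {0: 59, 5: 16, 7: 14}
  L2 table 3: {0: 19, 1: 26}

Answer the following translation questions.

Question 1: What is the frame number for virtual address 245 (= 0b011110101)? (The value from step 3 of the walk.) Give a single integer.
Answer: 14

Derivation:
vaddr = 245: l1_idx=1, l2_idx=7
L1[1] = 2; L2[2][7] = 14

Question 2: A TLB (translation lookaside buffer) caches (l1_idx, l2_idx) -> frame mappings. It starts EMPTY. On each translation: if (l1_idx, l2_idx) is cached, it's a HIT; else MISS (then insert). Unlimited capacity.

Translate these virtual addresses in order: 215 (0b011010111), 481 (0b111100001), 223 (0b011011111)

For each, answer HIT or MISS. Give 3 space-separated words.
vaddr=215: (1,5) not in TLB -> MISS, insert
vaddr=481: (3,6) not in TLB -> MISS, insert
vaddr=223: (1,5) in TLB -> HIT

Answer: MISS MISS HIT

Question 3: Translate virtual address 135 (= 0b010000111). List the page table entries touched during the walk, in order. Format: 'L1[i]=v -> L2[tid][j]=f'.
Answer: L1[1]=2 -> L2[2][0]=59

Derivation:
vaddr = 135 = 0b010000111
Split: l1_idx=1, l2_idx=0, offset=7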